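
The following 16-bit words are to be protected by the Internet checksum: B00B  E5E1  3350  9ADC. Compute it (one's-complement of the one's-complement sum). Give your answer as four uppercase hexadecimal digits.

9BE5

One's-complement addition (fold any carry out of bit 15 back into bit 0):
  0xB00B + 0xE5E1 = 0x195EC → wrap carry → 0x95ED
  0x95ED + 0x3350 = 0x0C93D
  0xC93D + 0x9ADC = 0x16419 → wrap carry → 0x641A
One's-complement sum = 0x641A.
Checksum = ~0x641A & 0xFFFF = 0x9BE5.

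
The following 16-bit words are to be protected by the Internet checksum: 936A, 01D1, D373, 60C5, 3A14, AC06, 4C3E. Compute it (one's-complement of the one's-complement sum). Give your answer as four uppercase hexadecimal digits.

One's-complement addition (fold any carry out of bit 15 back into bit 0):
  0x936A + 0x01D1 = 0x0953B
  0x953B + 0xD373 = 0x168AE → wrap carry → 0x68AF
  0x68AF + 0x60C5 = 0x0C974
  0xC974 + 0x3A14 = 0x10388 → wrap carry → 0x0389
  0x0389 + 0xAC06 = 0x0AF8F
  0xAF8F + 0x4C3E = 0x0FBCD
One's-complement sum = 0xFBCD.
Checksum = ~0xFBCD & 0xFFFF = 0x0432.

0432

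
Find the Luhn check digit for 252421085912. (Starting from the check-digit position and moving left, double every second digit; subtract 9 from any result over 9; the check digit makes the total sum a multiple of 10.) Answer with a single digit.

Partial digits right→left: 2 1 9 5 8 0 1 2 4 2 5 2
Double every second digit counting from the check-digit position (so the 1st, 3rd, 5th, ... of the partial from the right).
  doubled (with −9 where >9): 4 9 7 2 8 1 → sum 31
  kept as-is: 1 5 0 2 2 2 → sum 12
Total = 31 + 12 = 43.
Check digit = (10 − (43 mod 10)) mod 10 = 7.

7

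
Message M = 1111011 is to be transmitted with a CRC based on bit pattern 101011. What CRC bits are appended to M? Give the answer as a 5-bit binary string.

10001

Append 5 zeros: 111101100000. Divide by 101011 (XOR where the leading bit is 1):
  pos 0: 111101 XOR 101011 = 010110
  pos 1: 101101 XOR 101011 = 000110
  pos 4: 110000 XOR 101011 = 011011
  pos 5: 110110 XOR 101011 = 011101
  pos 6: 111010 XOR 101011 = 010001
Remainder (last 5 bits) = 10001. This is the CRC / FCS.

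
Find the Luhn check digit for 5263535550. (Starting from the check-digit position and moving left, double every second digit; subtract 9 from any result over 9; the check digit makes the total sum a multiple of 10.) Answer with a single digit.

Partial digits right→left: 0 5 5 5 3 5 3 6 2 5
Double every second digit counting from the check-digit position (so the 1st, 3rd, 5th, ... of the partial from the right).
  doubled (with −9 where >9): 0 1 6 6 4 → sum 17
  kept as-is: 5 5 5 6 5 → sum 26
Total = 17 + 26 = 43.
Check digit = (10 − (43 mod 10)) mod 10 = 7.

7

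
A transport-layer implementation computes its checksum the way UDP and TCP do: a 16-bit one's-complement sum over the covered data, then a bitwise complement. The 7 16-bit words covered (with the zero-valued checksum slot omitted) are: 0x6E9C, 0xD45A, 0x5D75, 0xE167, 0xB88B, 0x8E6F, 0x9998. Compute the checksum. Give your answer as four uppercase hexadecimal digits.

9D97

One's-complement addition (fold any carry out of bit 15 back into bit 0):
  0x6E9C + 0xD45A = 0x142F6 → wrap carry → 0x42F7
  0x42F7 + 0x5D75 = 0x0A06C
  0xA06C + 0xE167 = 0x181D3 → wrap carry → 0x81D4
  0x81D4 + 0xB88B = 0x13A5F → wrap carry → 0x3A60
  0x3A60 + 0x8E6F = 0x0C8CF
  0xC8CF + 0x9998 = 0x16267 → wrap carry → 0x6268
One's-complement sum = 0x6268.
Checksum = ~0x6268 & 0xFFFF = 0x9D97.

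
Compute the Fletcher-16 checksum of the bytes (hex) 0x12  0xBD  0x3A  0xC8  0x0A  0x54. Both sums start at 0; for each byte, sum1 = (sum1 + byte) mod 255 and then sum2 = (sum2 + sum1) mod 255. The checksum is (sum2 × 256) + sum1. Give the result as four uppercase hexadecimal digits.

Running sums (mod 255):
  after byte 0 (0x12): sum1=18, sum2=18
  after byte 1 (0xBD): sum1=207, sum2=225
  after byte 2 (0x3A): sum1=10, sum2=235
  after byte 3 (0xC8): sum1=210, sum2=190
  after byte 4 (0x0A): sum1=220, sum2=155
  after byte 5 (0x54): sum1=49, sum2=204
Checksum = sum2·256 + sum1 = 204·256 + 49 = 52273 = 0xCC31.

CC31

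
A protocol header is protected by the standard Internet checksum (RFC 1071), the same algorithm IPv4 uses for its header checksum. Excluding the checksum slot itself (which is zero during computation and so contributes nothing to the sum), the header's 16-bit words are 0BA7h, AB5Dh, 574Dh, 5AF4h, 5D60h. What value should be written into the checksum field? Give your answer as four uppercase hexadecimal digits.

3959

One's-complement addition (fold any carry out of bit 15 back into bit 0):
  0x0BA7 + 0xAB5D = 0x0B704
  0xB704 + 0x574D = 0x10E51 → wrap carry → 0x0E52
  0x0E52 + 0x5AF4 = 0x06946
  0x6946 + 0x5D60 = 0x0C6A6
One's-complement sum = 0xC6A6.
Checksum = ~0xC6A6 & 0xFFFF = 0x3959.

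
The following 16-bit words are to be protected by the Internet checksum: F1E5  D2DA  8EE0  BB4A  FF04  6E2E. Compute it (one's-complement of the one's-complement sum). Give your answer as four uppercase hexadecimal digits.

83E0

One's-complement addition (fold any carry out of bit 15 back into bit 0):
  0xF1E5 + 0xD2DA = 0x1C4BF → wrap carry → 0xC4C0
  0xC4C0 + 0x8EE0 = 0x153A0 → wrap carry → 0x53A1
  0x53A1 + 0xBB4A = 0x10EEB → wrap carry → 0x0EEC
  0x0EEC + 0xFF04 = 0x10DF0 → wrap carry → 0x0DF1
  0x0DF1 + 0x6E2E = 0x07C1F
One's-complement sum = 0x7C1F.
Checksum = ~0x7C1F & 0xFFFF = 0x83E0.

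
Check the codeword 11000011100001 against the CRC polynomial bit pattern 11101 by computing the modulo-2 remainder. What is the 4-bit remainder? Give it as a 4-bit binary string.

0000

Modulo-2 division of 11000011100001 by 11101:
  pos 0: 11000 XOR 11101 = 00101
  pos 2: 10101 XOR 11101 = 01000
  pos 3: 10001 XOR 11101 = 01100
  pos 4: 11001 XOR 11101 = 00100
  pos 6: 10000 XOR 11101 = 01101
  pos 7: 11010 XOR 11101 = 00111
  pos 9: 11101 XOR 11101 = 00000
Remainder = 0000 (zero — the frame passes the CRC check).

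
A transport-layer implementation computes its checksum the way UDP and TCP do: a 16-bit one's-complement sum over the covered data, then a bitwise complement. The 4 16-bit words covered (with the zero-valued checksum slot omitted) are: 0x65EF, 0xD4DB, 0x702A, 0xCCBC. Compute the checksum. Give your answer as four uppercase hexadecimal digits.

One's-complement addition (fold any carry out of bit 15 back into bit 0):
  0x65EF + 0xD4DB = 0x13ACA → wrap carry → 0x3ACB
  0x3ACB + 0x702A = 0x0AAF5
  0xAAF5 + 0xCCBC = 0x177B1 → wrap carry → 0x77B2
One's-complement sum = 0x77B2.
Checksum = ~0x77B2 & 0xFFFF = 0x884D.

884D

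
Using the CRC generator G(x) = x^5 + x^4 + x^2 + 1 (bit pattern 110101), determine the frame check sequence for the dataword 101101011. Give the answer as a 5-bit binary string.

Append 5 zeros: 10110101100000. Divide by 110101 (XOR where the leading bit is 1):
  pos 0: 101101 XOR 110101 = 011000
  pos 1: 110000 XOR 110101 = 000101
  pos 4: 101110 XOR 110101 = 011011
  pos 5: 110110 XOR 110101 = 000011
Remainder (last 5 bits) = 11000. This is the CRC / FCS.

11000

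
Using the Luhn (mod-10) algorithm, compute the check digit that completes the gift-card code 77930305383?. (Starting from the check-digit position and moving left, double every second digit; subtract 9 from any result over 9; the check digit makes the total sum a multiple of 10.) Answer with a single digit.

Partial digits right→left: 3 8 3 5 0 3 0 3 9 7 7
Double every second digit counting from the check-digit position (so the 1st, 3rd, 5th, ... of the partial from the right).
  doubled (with −9 where >9): 6 6 0 0 9 5 → sum 26
  kept as-is: 8 5 3 3 7 → sum 26
Total = 26 + 26 = 52.
Check digit = (10 − (52 mod 10)) mod 10 = 8.

8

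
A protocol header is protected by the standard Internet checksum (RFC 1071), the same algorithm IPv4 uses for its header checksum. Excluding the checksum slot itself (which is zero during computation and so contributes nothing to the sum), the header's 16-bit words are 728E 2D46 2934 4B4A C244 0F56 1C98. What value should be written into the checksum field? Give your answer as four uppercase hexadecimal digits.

FD79

One's-complement addition (fold any carry out of bit 15 back into bit 0):
  0x728E + 0x2D46 = 0x09FD4
  0x9FD4 + 0x2934 = 0x0C908
  0xC908 + 0x4B4A = 0x11452 → wrap carry → 0x1453
  0x1453 + 0xC244 = 0x0D697
  0xD697 + 0x0F56 = 0x0E5ED
  0xE5ED + 0x1C98 = 0x10285 → wrap carry → 0x0286
One's-complement sum = 0x0286.
Checksum = ~0x0286 & 0xFFFF = 0xFD79.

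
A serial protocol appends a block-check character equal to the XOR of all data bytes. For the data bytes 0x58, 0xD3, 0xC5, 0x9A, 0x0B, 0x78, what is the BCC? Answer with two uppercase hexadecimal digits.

XOR the bytes together:
  start with 0x58
  0x58 ⊕ 0xD3 = 0x8B
  0x8B ⊕ 0xC5 = 0x4E
  0x4E ⊕ 0x9A = 0xD4
  0xD4 ⊕ 0x0B = 0xDF
  0xDF ⊕ 0x78 = 0xA7

A7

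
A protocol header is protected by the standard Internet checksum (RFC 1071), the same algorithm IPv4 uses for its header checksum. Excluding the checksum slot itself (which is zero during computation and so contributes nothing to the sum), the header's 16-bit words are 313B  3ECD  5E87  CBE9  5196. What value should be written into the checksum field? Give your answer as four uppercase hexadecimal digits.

13F0

One's-complement addition (fold any carry out of bit 15 back into bit 0):
  0x313B + 0x3ECD = 0x07008
  0x7008 + 0x5E87 = 0x0CE8F
  0xCE8F + 0xCBE9 = 0x19A78 → wrap carry → 0x9A79
  0x9A79 + 0x5196 = 0x0EC0F
One's-complement sum = 0xEC0F.
Checksum = ~0xEC0F & 0xFFFF = 0x13F0.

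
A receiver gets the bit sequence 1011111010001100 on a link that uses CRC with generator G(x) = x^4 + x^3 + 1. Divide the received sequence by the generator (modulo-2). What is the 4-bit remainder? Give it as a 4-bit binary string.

1101

Modulo-2 division of 1011111010001100 by 11001:
  pos 0: 10111 XOR 11001 = 01110
  pos 1: 11101 XOR 11001 = 00100
  pos 3: 10010 XOR 11001 = 01011
  pos 4: 10111 XOR 11001 = 01110
  pos 5: 11100 XOR 11001 = 00101
  pos 7: 10100 XOR 11001 = 01101
  pos 8: 11011 XOR 11001 = 00010
  pos 11: 10100 XOR 11001 = 01101
Remainder = 1101 (nonzero — an error is detected).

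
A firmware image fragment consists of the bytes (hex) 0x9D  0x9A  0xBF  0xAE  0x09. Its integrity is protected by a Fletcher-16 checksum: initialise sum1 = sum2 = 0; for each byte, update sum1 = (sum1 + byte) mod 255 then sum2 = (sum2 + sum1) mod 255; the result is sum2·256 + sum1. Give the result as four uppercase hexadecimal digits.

Running sums (mod 255):
  after byte 0 (0x9D): sum1=157, sum2=157
  after byte 1 (0x9A): sum1=56, sum2=213
  after byte 2 (0xBF): sum1=247, sum2=205
  after byte 3 (0xAE): sum1=166, sum2=116
  after byte 4 (0x09): sum1=175, sum2=36
Checksum = sum2·256 + sum1 = 36·256 + 175 = 9391 = 0x24AF.

24AF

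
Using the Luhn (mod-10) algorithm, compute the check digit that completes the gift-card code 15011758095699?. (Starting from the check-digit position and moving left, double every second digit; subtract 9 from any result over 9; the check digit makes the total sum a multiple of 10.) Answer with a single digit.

3

Partial digits right→left: 9 9 6 5 9 0 8 5 7 1 1 0 5 1
Double every second digit counting from the check-digit position (so the 1st, 3rd, 5th, ... of the partial from the right).
  doubled (with −9 where >9): 9 3 9 7 5 2 1 → sum 36
  kept as-is: 9 5 0 5 1 0 1 → sum 21
Total = 36 + 21 = 57.
Check digit = (10 − (57 mod 10)) mod 10 = 3.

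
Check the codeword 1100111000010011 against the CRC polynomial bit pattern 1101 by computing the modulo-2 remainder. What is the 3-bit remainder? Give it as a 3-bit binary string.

Modulo-2 division of 1100111000010011 by 1101:
  pos 0: 1100 XOR 1101 = 0001
  pos 3: 1111 XOR 1101 = 0010
  pos 5: 1000 XOR 1101 = 0101
  pos 6: 1010 XOR 1101 = 0111
  pos 7: 1110 XOR 1101 = 0011
  pos 9: 1110 XOR 1101 = 0011
  pos 11: 1101 XOR 1101 = 0000
Remainder = 001 (nonzero — an error is detected).

001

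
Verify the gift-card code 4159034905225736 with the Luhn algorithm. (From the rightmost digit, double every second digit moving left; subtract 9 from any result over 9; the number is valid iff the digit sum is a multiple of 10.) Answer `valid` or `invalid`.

valid

From the right, keep odd positions and double even positions (subtract 9 from any doubled value over 9):
  doubled (positions 2,4,...): 6 1 4 0 8 0 1 8 → sum 28
  kept (positions 1,3,...): 6 7 2 5 9 3 9 1 → sum 42
Total = 70.
70 mod 10 = 0, so the number is valid.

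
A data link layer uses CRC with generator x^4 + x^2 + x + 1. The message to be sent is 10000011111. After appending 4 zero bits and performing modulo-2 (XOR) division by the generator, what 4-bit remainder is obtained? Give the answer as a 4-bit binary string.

0000

Append 4 zeros: 100000111110000. Divide by 10111 (XOR where the leading bit is 1):
  pos 0: 10000 XOR 10111 = 00111
  pos 2: 11101 XOR 10111 = 01010
  pos 3: 10101 XOR 10111 = 00010
  pos 6: 10111 XOR 10111 = 00000
Remainder (last 4 bits) = 0000. This is the CRC / FCS.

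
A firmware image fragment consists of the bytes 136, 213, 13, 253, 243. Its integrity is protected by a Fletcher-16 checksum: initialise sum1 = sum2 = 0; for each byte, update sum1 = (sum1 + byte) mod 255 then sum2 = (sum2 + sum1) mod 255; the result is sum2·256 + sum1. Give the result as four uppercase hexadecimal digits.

195D

Running sums (mod 255):
  after byte 0 (136): sum1=136, sum2=136
  after byte 1 (213): sum1=94, sum2=230
  after byte 2 (13): sum1=107, sum2=82
  after byte 3 (253): sum1=105, sum2=187
  after byte 4 (243): sum1=93, sum2=25
Checksum = sum2·256 + sum1 = 25·256 + 93 = 6493 = 0x195D.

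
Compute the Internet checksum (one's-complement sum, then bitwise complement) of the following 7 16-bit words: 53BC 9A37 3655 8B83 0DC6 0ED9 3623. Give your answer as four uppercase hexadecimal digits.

One's-complement addition (fold any carry out of bit 15 back into bit 0):
  0x53BC + 0x9A37 = 0x0EDF3
  0xEDF3 + 0x3655 = 0x12448 → wrap carry → 0x2449
  0x2449 + 0x8B83 = 0x0AFCC
  0xAFCC + 0x0DC6 = 0x0BD92
  0xBD92 + 0x0ED9 = 0x0CC6B
  0xCC6B + 0x3623 = 0x1028E → wrap carry → 0x028F
One's-complement sum = 0x028F.
Checksum = ~0x028F & 0xFFFF = 0xFD70.

FD70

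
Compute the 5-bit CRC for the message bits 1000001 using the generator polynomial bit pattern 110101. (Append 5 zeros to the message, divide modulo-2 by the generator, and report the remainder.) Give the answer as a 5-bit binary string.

11011

Append 5 zeros: 100000100000. Divide by 110101 (XOR where the leading bit is 1):
  pos 0: 100000 XOR 110101 = 010101
  pos 1: 101011 XOR 110101 = 011110
  pos 2: 111100 XOR 110101 = 001001
  pos 4: 100100 XOR 110101 = 010001
  pos 5: 100010 XOR 110101 = 010111
  pos 6: 101110 XOR 110101 = 011011
Remainder (last 5 bits) = 11011. This is the CRC / FCS.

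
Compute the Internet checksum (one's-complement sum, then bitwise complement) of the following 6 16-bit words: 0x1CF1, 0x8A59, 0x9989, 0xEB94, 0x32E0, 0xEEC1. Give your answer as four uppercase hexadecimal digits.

B1F4

One's-complement addition (fold any carry out of bit 15 back into bit 0):
  0x1CF1 + 0x8A59 = 0x0A74A
  0xA74A + 0x9989 = 0x140D3 → wrap carry → 0x40D4
  0x40D4 + 0xEB94 = 0x12C68 → wrap carry → 0x2C69
  0x2C69 + 0x32E0 = 0x05F49
  0x5F49 + 0xEEC1 = 0x14E0A → wrap carry → 0x4E0B
One's-complement sum = 0x4E0B.
Checksum = ~0x4E0B & 0xFFFF = 0xB1F4.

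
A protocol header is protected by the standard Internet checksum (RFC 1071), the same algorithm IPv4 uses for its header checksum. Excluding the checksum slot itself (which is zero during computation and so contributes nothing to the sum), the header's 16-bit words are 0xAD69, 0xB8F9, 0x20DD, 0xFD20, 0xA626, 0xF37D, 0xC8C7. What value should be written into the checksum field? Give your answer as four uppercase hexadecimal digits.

One's-complement addition (fold any carry out of bit 15 back into bit 0):
  0xAD69 + 0xB8F9 = 0x16662 → wrap carry → 0x6663
  0x6663 + 0x20DD = 0x08740
  0x8740 + 0xFD20 = 0x18460 → wrap carry → 0x8461
  0x8461 + 0xA626 = 0x12A87 → wrap carry → 0x2A88
  0x2A88 + 0xF37D = 0x11E05 → wrap carry → 0x1E06
  0x1E06 + 0xC8C7 = 0x0E6CD
One's-complement sum = 0xE6CD.
Checksum = ~0xE6CD & 0xFFFF = 0x1932.

1932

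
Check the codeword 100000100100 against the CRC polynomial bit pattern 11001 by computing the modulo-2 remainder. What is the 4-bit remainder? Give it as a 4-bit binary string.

Modulo-2 division of 100000100100 by 11001:
  pos 0: 10000 XOR 11001 = 01001
  pos 1: 10010 XOR 11001 = 01011
  pos 2: 10111 XOR 11001 = 01110
  pos 3: 11100 XOR 11001 = 00101
  pos 5: 10101 XOR 11001 = 01100
  pos 6: 11000 XOR 11001 = 00001
Remainder = 0010 (nonzero — an error is detected).

0010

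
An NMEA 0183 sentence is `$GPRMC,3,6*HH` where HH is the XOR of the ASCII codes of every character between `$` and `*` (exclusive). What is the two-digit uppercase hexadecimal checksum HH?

XOR the ASCII codes of the payload characters:
  'G' = 0x47 → acc = 0x47
  'P' = 0x50 → acc = 0x17
  'R' = 0x52 → acc = 0x45
  'M' = 0x4D → acc = 0x08
  'C' = 0x43 → acc = 0x4B
  ',' = 0x2C → acc = 0x67
  '3' = 0x33 → acc = 0x54
  ',' = 0x2C → acc = 0x78
  '6' = 0x36 → acc = 0x4E
Checksum = 0x4E.

4E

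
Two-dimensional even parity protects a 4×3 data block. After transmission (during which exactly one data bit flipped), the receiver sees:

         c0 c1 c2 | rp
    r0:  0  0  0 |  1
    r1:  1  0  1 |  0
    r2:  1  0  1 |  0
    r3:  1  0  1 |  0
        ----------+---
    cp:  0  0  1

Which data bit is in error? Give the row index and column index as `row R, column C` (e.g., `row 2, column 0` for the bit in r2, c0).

Recompute each row's even parity and compare to rp:
  r0: data parity 0, sent rp 1 → mismatch
  r1: data parity 0, sent rp 0 → ok
  r2: data parity 0, sent rp 0 → ok
  r3: data parity 0, sent rp 0 → ok
Recompute each column's even parity and compare to cp:
  c0: data parity 1, sent cp 0 → mismatch
  c1: data parity 0, sent cp 0 → ok
  c2: data parity 1, sent cp 1 → ok
Exactly one row (r0) and one column (c0) fail → the flipped bit is at their intersection.

row 0, column 0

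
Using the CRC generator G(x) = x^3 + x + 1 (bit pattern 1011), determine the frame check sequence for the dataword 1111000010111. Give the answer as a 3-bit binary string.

010

Append 3 zeros: 1111000010111000. Divide by 1011 (XOR where the leading bit is 1):
  pos 0: 1111 XOR 1011 = 0100
  pos 1: 1000 XOR 1011 = 0011
  pos 3: 1100 XOR 1011 = 0111
  pos 4: 1110 XOR 1011 = 0101
  pos 5: 1011 XOR 1011 = 0000
  pos 10: 1110 XOR 1011 = 0101
  pos 11: 1010 XOR 1011 = 0001
Remainder (last 3 bits) = 010. This is the CRC / FCS.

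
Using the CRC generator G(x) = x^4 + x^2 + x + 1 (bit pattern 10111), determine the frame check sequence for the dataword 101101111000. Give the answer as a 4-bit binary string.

Append 4 zeros: 1011011110000000. Divide by 10111 (XOR where the leading bit is 1):
  pos 0: 10110 XOR 10111 = 00001
  pos 4: 11111 XOR 10111 = 01000
  pos 5: 10000 XOR 10111 = 00111
  pos 7: 11100 XOR 10111 = 01011
  pos 8: 10110 XOR 10111 = 00001
Remainder (last 4 bits) = 1000. This is the CRC / FCS.

1000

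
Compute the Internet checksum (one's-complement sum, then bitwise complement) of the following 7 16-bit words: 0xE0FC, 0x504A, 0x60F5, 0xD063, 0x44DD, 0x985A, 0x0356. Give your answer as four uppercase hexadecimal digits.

One's-complement addition (fold any carry out of bit 15 back into bit 0):
  0xE0FC + 0x504A = 0x13146 → wrap carry → 0x3147
  0x3147 + 0x60F5 = 0x0923C
  0x923C + 0xD063 = 0x1629F → wrap carry → 0x62A0
  0x62A0 + 0x44DD = 0x0A77D
  0xA77D + 0x985A = 0x13FD7 → wrap carry → 0x3FD8
  0x3FD8 + 0x0356 = 0x0432E
One's-complement sum = 0x432E.
Checksum = ~0x432E & 0xFFFF = 0xBCD1.

BCD1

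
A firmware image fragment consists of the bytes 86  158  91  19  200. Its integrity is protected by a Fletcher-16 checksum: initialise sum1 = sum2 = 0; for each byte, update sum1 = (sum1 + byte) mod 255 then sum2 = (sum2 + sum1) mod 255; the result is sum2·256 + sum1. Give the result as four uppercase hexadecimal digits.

2B2C

Running sums (mod 255):
  after byte 0 (86): sum1=86, sum2=86
  after byte 1 (158): sum1=244, sum2=75
  after byte 2 (91): sum1=80, sum2=155
  after byte 3 (19): sum1=99, sum2=254
  after byte 4 (200): sum1=44, sum2=43
Checksum = sum2·256 + sum1 = 43·256 + 44 = 11052 = 0x2B2C.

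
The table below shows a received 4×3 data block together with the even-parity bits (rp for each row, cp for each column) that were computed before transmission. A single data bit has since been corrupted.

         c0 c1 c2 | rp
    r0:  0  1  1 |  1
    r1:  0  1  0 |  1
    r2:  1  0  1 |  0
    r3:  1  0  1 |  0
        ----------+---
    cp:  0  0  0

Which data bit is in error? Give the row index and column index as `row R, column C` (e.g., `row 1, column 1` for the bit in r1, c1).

row 0, column 2

Recompute each row's even parity and compare to rp:
  r0: data parity 0, sent rp 1 → mismatch
  r1: data parity 1, sent rp 1 → ok
  r2: data parity 0, sent rp 0 → ok
  r3: data parity 0, sent rp 0 → ok
Recompute each column's even parity and compare to cp:
  c0: data parity 0, sent cp 0 → ok
  c1: data parity 0, sent cp 0 → ok
  c2: data parity 1, sent cp 0 → mismatch
Exactly one row (r0) and one column (c2) fail → the flipped bit is at their intersection.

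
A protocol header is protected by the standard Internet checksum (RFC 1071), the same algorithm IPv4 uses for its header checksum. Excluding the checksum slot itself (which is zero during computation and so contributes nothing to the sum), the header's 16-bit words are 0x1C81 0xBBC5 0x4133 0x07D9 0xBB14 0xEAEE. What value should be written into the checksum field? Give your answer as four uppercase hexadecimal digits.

One's-complement addition (fold any carry out of bit 15 back into bit 0):
  0x1C81 + 0xBBC5 = 0x0D846
  0xD846 + 0x4133 = 0x11979 → wrap carry → 0x197A
  0x197A + 0x07D9 = 0x02153
  0x2153 + 0xBB14 = 0x0DC67
  0xDC67 + 0xEAEE = 0x1C755 → wrap carry → 0xC756
One's-complement sum = 0xC756.
Checksum = ~0xC756 & 0xFFFF = 0x38A9.

38A9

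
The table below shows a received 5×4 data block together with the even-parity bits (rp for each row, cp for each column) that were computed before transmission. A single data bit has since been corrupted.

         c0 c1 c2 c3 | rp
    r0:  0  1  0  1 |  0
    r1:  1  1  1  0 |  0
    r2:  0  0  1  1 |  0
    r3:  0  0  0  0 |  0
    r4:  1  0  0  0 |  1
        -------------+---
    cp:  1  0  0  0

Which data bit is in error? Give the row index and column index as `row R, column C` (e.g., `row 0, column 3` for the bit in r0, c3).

row 1, column 0

Recompute each row's even parity and compare to rp:
  r0: data parity 0, sent rp 0 → ok
  r1: data parity 1, sent rp 0 → mismatch
  r2: data parity 0, sent rp 0 → ok
  r3: data parity 0, sent rp 0 → ok
  r4: data parity 1, sent rp 1 → ok
Recompute each column's even parity and compare to cp:
  c0: data parity 0, sent cp 1 → mismatch
  c1: data parity 0, sent cp 0 → ok
  c2: data parity 0, sent cp 0 → ok
  c3: data parity 0, sent cp 0 → ok
Exactly one row (r1) and one column (c0) fail → the flipped bit is at their intersection.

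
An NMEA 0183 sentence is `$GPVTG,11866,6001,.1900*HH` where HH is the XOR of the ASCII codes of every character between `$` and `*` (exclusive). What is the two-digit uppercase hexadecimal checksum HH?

67

XOR the ASCII codes of the payload characters:
  'G' = 0x47 → acc = 0x47
  'P' = 0x50 → acc = 0x17
  'V' = 0x56 → acc = 0x41
  'T' = 0x54 → acc = 0x15
  'G' = 0x47 → acc = 0x52
  ',' = 0x2C → acc = 0x7E
  '1' = 0x31 → acc = 0x4F
  '1' = 0x31 → acc = 0x7E
  '8' = 0x38 → acc = 0x46
  '6' = 0x36 → acc = 0x70
  '6' = 0x36 → acc = 0x46
  ',' = 0x2C → acc = 0x6A
  '6' = 0x36 → acc = 0x5C
  '0' = 0x30 → acc = 0x6C
  '0' = 0x30 → acc = 0x5C
  '1' = 0x31 → acc = 0x6D
  ',' = 0x2C → acc = 0x41
  '.' = 0x2E → acc = 0x6F
  '1' = 0x31 → acc = 0x5E
  '9' = 0x39 → acc = 0x67
  '0' = 0x30 → acc = 0x57
  '0' = 0x30 → acc = 0x67
Checksum = 0x67.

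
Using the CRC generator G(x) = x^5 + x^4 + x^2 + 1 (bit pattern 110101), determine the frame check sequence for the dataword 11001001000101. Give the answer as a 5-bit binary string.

Append 5 zeros: 1100100100010100000. Divide by 110101 (XOR where the leading bit is 1):
  pos 0: 110010 XOR 110101 = 000111
  pos 3: 111010 XOR 110101 = 001111
  pos 5: 111100 XOR 110101 = 001001
  pos 7: 100110 XOR 110101 = 010011
  pos 8: 100111 XOR 110101 = 010010
  pos 9: 100100 XOR 110101 = 010001
  pos 10: 100010 XOR 110101 = 010111
  pos 11: 101110 XOR 110101 = 011011
  pos 12: 110110 XOR 110101 = 000011
Remainder (last 5 bits) = 00110. This is the CRC / FCS.

00110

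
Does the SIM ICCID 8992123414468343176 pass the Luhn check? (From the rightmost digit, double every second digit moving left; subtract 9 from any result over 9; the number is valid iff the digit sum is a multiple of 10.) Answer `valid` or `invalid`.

invalid

From the right, keep odd positions and double even positions (subtract 9 from any doubled value over 9):
  doubled (positions 2,4,...): 5 6 6 3 8 8 4 4 9 → sum 53
  kept (positions 1,3,...): 6 1 4 8 4 1 3 1 9 8 → sum 45
Total = 98.
98 mod 10 = 8, so the number is invalid.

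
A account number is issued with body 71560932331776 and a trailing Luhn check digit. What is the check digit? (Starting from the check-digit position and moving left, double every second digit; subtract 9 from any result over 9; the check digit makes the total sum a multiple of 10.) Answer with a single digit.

Partial digits right→left: 6 7 7 1 3 3 2 3 9 0 6 5 1 7
Double every second digit counting from the check-digit position (so the 1st, 3rd, 5th, ... of the partial from the right).
  doubled (with −9 where >9): 3 5 6 4 9 3 2 → sum 32
  kept as-is: 7 1 3 3 0 5 7 → sum 26
Total = 32 + 26 = 58.
Check digit = (10 − (58 mod 10)) mod 10 = 2.

2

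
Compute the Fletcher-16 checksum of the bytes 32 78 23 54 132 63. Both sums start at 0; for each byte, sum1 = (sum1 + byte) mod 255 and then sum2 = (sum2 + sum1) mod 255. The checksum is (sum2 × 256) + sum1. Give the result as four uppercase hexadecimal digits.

8F7F

Running sums (mod 255):
  after byte 0 (32): sum1=32, sum2=32
  after byte 1 (78): sum1=110, sum2=142
  after byte 2 (23): sum1=133, sum2=20
  after byte 3 (54): sum1=187, sum2=207
  after byte 4 (132): sum1=64, sum2=16
  after byte 5 (63): sum1=127, sum2=143
Checksum = sum2·256 + sum1 = 143·256 + 127 = 36735 = 0x8F7F.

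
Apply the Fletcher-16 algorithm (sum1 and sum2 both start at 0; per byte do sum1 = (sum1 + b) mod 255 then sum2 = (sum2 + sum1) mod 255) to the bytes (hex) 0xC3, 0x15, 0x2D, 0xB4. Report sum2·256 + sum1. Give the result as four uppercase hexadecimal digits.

5DBA

Running sums (mod 255):
  after byte 0 (0xC3): sum1=195, sum2=195
  after byte 1 (0x15): sum1=216, sum2=156
  after byte 2 (0x2D): sum1=6, sum2=162
  after byte 3 (0xB4): sum1=186, sum2=93
Checksum = sum2·256 + sum1 = 93·256 + 186 = 23994 = 0x5DBA.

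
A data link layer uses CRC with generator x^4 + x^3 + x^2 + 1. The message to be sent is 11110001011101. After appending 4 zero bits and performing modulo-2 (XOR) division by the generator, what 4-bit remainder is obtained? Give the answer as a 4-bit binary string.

0111

Append 4 zeros: 111100010111010000. Divide by 11101 (XOR where the leading bit is 1):
  pos 0: 11110 XOR 11101 = 00011
  pos 3: 11001 XOR 11101 = 00100
  pos 5: 10001 XOR 11101 = 01100
  pos 6: 11001 XOR 11101 = 00100
  pos 8: 10010 XOR 11101 = 01111
  pos 9: 11111 XOR 11101 = 00010
  pos 12: 10000 XOR 11101 = 01101
  pos 13: 11010 XOR 11101 = 00111
Remainder (last 4 bits) = 0111. This is the CRC / FCS.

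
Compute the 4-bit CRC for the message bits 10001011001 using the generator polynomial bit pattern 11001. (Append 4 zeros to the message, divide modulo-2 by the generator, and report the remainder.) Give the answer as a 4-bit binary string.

Append 4 zeros: 100010110010000. Divide by 11001 (XOR where the leading bit is 1):
  pos 0: 10001 XOR 11001 = 01000
  pos 1: 10000 XOR 11001 = 01001
  pos 2: 10011 XOR 11001 = 01010
  pos 3: 10101 XOR 11001 = 01100
  pos 4: 11000 XOR 11001 = 00001
  pos 8: 10100 XOR 11001 = 01101
  pos 9: 11010 XOR 11001 = 00011
Remainder (last 4 bits) = 0110. This is the CRC / FCS.

0110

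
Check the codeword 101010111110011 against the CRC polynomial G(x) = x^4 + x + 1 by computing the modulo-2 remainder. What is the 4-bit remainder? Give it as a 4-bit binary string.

Modulo-2 division of 101010111110011 by 10011:
  pos 0: 10101 XOR 10011 = 00110
  pos 2: 11001 XOR 10011 = 01010
  pos 3: 10101 XOR 10011 = 00110
  pos 5: 11011 XOR 10011 = 01000
  pos 6: 10001 XOR 10011 = 00010
  pos 9: 10001 XOR 10011 = 00010
Remainder = 0101 (nonzero — an error is detected).

0101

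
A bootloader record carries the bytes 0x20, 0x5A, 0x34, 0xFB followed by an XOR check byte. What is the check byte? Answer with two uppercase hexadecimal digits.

B5

XOR the bytes together:
  start with 0x20
  0x20 ⊕ 0x5A = 0x7A
  0x7A ⊕ 0x34 = 0x4E
  0x4E ⊕ 0xFB = 0xB5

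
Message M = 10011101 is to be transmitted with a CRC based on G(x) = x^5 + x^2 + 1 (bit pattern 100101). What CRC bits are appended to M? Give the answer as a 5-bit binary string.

01000

Append 5 zeros: 1001110100000. Divide by 100101 (XOR where the leading bit is 1):
  pos 0: 100111 XOR 100101 = 000010
  pos 4: 100100 XOR 100101 = 000001
Remainder (last 5 bits) = 01000. This is the CRC / FCS.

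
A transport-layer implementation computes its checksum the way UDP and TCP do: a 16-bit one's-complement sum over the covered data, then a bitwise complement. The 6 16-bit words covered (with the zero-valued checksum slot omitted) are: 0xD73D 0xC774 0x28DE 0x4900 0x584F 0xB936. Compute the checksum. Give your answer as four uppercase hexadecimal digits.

DDE8

One's-complement addition (fold any carry out of bit 15 back into bit 0):
  0xD73D + 0xC774 = 0x19EB1 → wrap carry → 0x9EB2
  0x9EB2 + 0x28DE = 0x0C790
  0xC790 + 0x4900 = 0x11090 → wrap carry → 0x1091
  0x1091 + 0x584F = 0x068E0
  0x68E0 + 0xB936 = 0x12216 → wrap carry → 0x2217
One's-complement sum = 0x2217.
Checksum = ~0x2217 & 0xFFFF = 0xDDE8.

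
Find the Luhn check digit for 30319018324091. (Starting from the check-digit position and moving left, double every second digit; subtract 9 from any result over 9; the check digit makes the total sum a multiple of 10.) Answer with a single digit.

Partial digits right→left: 1 9 0 4 2 3 8 1 0 9 1 3 0 3
Double every second digit counting from the check-digit position (so the 1st, 3rd, 5th, ... of the partial from the right).
  doubled (with −9 where >9): 2 0 4 7 0 2 0 → sum 15
  kept as-is: 9 4 3 1 9 3 3 → sum 32
Total = 15 + 32 = 47.
Check digit = (10 − (47 mod 10)) mod 10 = 3.

3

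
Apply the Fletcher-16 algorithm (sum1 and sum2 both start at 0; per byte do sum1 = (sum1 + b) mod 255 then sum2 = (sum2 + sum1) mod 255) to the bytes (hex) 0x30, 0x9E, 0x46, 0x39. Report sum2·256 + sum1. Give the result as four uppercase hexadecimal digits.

624E

Running sums (mod 255):
  after byte 0 (0x30): sum1=48, sum2=48
  after byte 1 (0x9E): sum1=206, sum2=254
  after byte 2 (0x46): sum1=21, sum2=20
  after byte 3 (0x39): sum1=78, sum2=98
Checksum = sum2·256 + sum1 = 98·256 + 78 = 25166 = 0x624E.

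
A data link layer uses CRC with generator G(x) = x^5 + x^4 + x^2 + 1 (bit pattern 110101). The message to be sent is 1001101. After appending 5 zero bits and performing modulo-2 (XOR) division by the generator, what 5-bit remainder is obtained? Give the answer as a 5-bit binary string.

Append 5 zeros: 100110100000. Divide by 110101 (XOR where the leading bit is 1):
  pos 0: 100110 XOR 110101 = 010011
  pos 1: 100111 XOR 110101 = 010010
  pos 2: 100100 XOR 110101 = 010001
  pos 3: 100010 XOR 110101 = 010111
  pos 4: 101110 XOR 110101 = 011011
  pos 5: 110110 XOR 110101 = 000011
Remainder (last 5 bits) = 00110. This is the CRC / FCS.

00110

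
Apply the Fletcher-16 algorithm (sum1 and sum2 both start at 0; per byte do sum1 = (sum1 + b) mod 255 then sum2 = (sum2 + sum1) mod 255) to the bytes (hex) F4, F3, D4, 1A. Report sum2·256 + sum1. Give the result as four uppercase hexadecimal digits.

73D7

Running sums (mod 255):
  after byte 0 (F4): sum1=244, sum2=244
  after byte 1 (F3): sum1=232, sum2=221
  after byte 2 (D4): sum1=189, sum2=155
  after byte 3 (1A): sum1=215, sum2=115
Checksum = sum2·256 + sum1 = 115·256 + 215 = 29655 = 0x73D7.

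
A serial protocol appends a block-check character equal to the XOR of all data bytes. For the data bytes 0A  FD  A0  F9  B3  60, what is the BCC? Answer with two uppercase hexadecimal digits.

7D

XOR the bytes together:
  start with 0x0A
  0x0A ⊕ 0xFD = 0xF7
  0xF7 ⊕ 0xA0 = 0x57
  0x57 ⊕ 0xF9 = 0xAE
  0xAE ⊕ 0xB3 = 0x1D
  0x1D ⊕ 0x60 = 0x7D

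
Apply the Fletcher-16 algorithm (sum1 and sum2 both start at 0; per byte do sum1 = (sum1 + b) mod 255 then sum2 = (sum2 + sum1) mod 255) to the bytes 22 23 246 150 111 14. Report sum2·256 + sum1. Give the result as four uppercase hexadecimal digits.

8438

Running sums (mod 255):
  after byte 0 (22): sum1=22, sum2=22
  after byte 1 (23): sum1=45, sum2=67
  after byte 2 (246): sum1=36, sum2=103
  after byte 3 (150): sum1=186, sum2=34
  after byte 4 (111): sum1=42, sum2=76
  after byte 5 (14): sum1=56, sum2=132
Checksum = sum2·256 + sum1 = 132·256 + 56 = 33848 = 0x8438.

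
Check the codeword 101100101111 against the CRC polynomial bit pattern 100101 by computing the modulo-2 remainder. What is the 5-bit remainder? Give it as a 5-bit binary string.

11010

Modulo-2 division of 101100101111 by 100101:
  pos 0: 101100 XOR 100101 = 001001
  pos 2: 100110 XOR 100101 = 000011
  pos 6: 111111 XOR 100101 = 011010
Remainder = 11010 (nonzero — an error is detected).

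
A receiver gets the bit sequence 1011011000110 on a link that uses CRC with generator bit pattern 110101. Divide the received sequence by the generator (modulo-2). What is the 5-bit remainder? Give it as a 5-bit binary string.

10000

Modulo-2 division of 1011011000110 by 110101:
  pos 0: 101101 XOR 110101 = 011000
  pos 1: 110001 XOR 110101 = 000100
  pos 4: 100000 XOR 110101 = 010101
  pos 5: 101011 XOR 110101 = 011110
  pos 6: 111101 XOR 110101 = 001000
Remainder = 10000 (nonzero — an error is detected).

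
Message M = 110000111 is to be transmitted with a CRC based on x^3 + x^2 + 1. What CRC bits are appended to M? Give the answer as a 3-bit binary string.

011

Append 3 zeros: 110000111000. Divide by 1101 (XOR where the leading bit is 1):
  pos 0: 1100 XOR 1101 = 0001
  pos 3: 1001 XOR 1101 = 0100
  pos 4: 1001 XOR 1101 = 0100
  pos 5: 1001 XOR 1101 = 0100
  pos 6: 1000 XOR 1101 = 0101
  pos 7: 1010 XOR 1101 = 0111
  pos 8: 1110 XOR 1101 = 0011
Remainder (last 3 bits) = 011. This is the CRC / FCS.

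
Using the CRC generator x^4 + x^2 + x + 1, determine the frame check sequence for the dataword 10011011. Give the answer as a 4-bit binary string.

Append 4 zeros: 100110110000. Divide by 10111 (XOR where the leading bit is 1):
  pos 0: 10011 XOR 10111 = 00100
  pos 2: 10001 XOR 10111 = 00110
  pos 4: 11010 XOR 10111 = 01101
  pos 5: 11010 XOR 10111 = 01101
  pos 6: 11010 XOR 10111 = 01101
  pos 7: 11010 XOR 10111 = 01101
Remainder (last 4 bits) = 1101. This is the CRC / FCS.

1101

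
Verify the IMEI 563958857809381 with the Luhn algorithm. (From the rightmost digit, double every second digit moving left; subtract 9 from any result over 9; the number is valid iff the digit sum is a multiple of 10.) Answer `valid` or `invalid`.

From the right, keep odd positions and double even positions (subtract 9 from any doubled value over 9):
  doubled (positions 2,4,...): 7 9 7 1 7 9 3 → sum 43
  kept (positions 1,3,...): 1 3 0 7 8 5 3 5 → sum 32
Total = 75.
75 mod 10 = 5, so the number is invalid.

invalid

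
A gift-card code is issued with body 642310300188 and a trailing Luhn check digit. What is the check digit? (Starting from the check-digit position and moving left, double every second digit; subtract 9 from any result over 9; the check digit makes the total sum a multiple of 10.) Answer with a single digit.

7

Partial digits right→left: 8 8 1 0 0 3 0 1 3 2 4 6
Double every second digit counting from the check-digit position (so the 1st, 3rd, 5th, ... of the partial from the right).
  doubled (with −9 where >9): 7 2 0 0 6 8 → sum 23
  kept as-is: 8 0 3 1 2 6 → sum 20
Total = 23 + 20 = 43.
Check digit = (10 − (43 mod 10)) mod 10 = 7.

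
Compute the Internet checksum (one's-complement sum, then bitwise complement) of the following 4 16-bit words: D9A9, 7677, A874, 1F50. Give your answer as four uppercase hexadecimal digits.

One's-complement addition (fold any carry out of bit 15 back into bit 0):
  0xD9A9 + 0x7677 = 0x15020 → wrap carry → 0x5021
  0x5021 + 0xA874 = 0x0F895
  0xF895 + 0x1F50 = 0x117E5 → wrap carry → 0x17E6
One's-complement sum = 0x17E6.
Checksum = ~0x17E6 & 0xFFFF = 0xE819.

E819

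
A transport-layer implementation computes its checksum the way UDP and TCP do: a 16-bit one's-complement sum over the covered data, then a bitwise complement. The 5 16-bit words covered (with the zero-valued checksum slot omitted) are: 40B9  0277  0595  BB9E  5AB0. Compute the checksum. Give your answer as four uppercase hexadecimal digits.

A0EB

One's-complement addition (fold any carry out of bit 15 back into bit 0):
  0x40B9 + 0x0277 = 0x04330
  0x4330 + 0x0595 = 0x048C5
  0x48C5 + 0xBB9E = 0x10463 → wrap carry → 0x0464
  0x0464 + 0x5AB0 = 0x05F14
One's-complement sum = 0x5F14.
Checksum = ~0x5F14 & 0xFFFF = 0xA0EB.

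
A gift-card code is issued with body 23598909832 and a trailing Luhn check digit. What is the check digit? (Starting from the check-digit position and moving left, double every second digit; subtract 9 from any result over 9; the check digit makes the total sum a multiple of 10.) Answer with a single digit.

4

Partial digits right→left: 2 3 8 9 0 9 8 9 5 3 2
Double every second digit counting from the check-digit position (so the 1st, 3rd, 5th, ... of the partial from the right).
  doubled (with −9 where >9): 4 7 0 7 1 4 → sum 23
  kept as-is: 3 9 9 9 3 → sum 33
Total = 23 + 33 = 56.
Check digit = (10 − (56 mod 10)) mod 10 = 4.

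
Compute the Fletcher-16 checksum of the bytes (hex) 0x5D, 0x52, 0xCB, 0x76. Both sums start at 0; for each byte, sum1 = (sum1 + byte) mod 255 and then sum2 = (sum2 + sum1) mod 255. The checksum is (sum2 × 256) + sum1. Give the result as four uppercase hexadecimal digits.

Running sums (mod 255):
  after byte 0 (0x5D): sum1=93, sum2=93
  after byte 1 (0x52): sum1=175, sum2=13
  after byte 2 (0xCB): sum1=123, sum2=136
  after byte 3 (0x76): sum1=241, sum2=122
Checksum = sum2·256 + sum1 = 122·256 + 241 = 31473 = 0x7AF1.

7AF1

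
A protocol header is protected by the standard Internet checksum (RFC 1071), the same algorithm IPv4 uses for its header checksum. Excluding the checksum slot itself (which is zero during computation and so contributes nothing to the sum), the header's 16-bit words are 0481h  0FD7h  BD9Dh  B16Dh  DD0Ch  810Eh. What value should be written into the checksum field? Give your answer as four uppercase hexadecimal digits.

1E81

One's-complement addition (fold any carry out of bit 15 back into bit 0):
  0x0481 + 0x0FD7 = 0x01458
  0x1458 + 0xBD9D = 0x0D1F5
  0xD1F5 + 0xB16D = 0x18362 → wrap carry → 0x8363
  0x8363 + 0xDD0C = 0x1606F → wrap carry → 0x6070
  0x6070 + 0x810E = 0x0E17E
One's-complement sum = 0xE17E.
Checksum = ~0xE17E & 0xFFFF = 0x1E81.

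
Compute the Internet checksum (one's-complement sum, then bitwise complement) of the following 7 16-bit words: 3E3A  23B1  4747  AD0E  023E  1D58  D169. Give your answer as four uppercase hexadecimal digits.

One's-complement addition (fold any carry out of bit 15 back into bit 0):
  0x3E3A + 0x23B1 = 0x061EB
  0x61EB + 0x4747 = 0x0A932
  0xA932 + 0xAD0E = 0x15640 → wrap carry → 0x5641
  0x5641 + 0x023E = 0x0587F
  0x587F + 0x1D58 = 0x075D7
  0x75D7 + 0xD169 = 0x14740 → wrap carry → 0x4741
One's-complement sum = 0x4741.
Checksum = ~0x4741 & 0xFFFF = 0xB8BE.

B8BE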